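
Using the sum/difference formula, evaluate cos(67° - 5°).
cos(67° - 5°) = cos 67° cos 5° + sin 67° sin 5° = 0.4695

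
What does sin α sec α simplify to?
sin α sec α = tan α (using Reciprocal + quotient)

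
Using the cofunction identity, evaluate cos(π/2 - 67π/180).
cos(π/2 - 67π/180) = sin(67π/180) = 0.9205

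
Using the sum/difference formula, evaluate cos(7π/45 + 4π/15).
cos(7π/45 + 4π/15) = cos 7π/45 cos 4π/15 - sin 7π/45 sin 4π/15 = 0.2419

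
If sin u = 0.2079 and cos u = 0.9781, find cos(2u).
cos(2u) = cos²u - sin²u = 0.9135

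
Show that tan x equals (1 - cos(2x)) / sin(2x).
RHS = 2sin²x / (2 sin x cos x) = sin x/cos x = tan x = LHS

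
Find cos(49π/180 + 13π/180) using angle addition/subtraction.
cos(49π/180 + 13π/180) = cos 49π/180 cos 13π/180 - sin 49π/180 sin 13π/180 = 0.4695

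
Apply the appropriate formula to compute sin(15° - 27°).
sin(15° - 27°) = sin 15° cos 27° - cos 15° sin 27° = -0.2079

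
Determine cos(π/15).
cos(π/15) = 0.9781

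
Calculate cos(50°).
cos(50°) = 0.6428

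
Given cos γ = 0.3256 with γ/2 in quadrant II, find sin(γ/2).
sin(γ/2) = ±√((1 - cos γ)/2); positive since γ/2 ∈ QII, so sin(γ/2) = 0.5807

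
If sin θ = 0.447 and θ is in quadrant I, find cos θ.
cos θ = 0.8945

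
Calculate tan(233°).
tan(233°) = 1.327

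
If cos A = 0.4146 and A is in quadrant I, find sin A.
sin A = 0.91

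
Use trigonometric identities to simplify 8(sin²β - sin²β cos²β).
8(sin²β - sin²β cos²β) = 8(sin⁴β) (using Factoring)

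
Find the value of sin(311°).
sin(311°) = -0.7547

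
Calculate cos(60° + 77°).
cos(60° + 77°) = cos 60° cos 77° - sin 60° sin 77° = -0.7314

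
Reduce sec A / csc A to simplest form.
sec A / csc A = tan A (using Reciprocal identities)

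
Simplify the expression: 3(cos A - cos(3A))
3(cos A - cos(3A)) = 3(2 sin(2A) sin A) (using Sum-to-product)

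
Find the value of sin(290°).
sin(290°) = -0.9397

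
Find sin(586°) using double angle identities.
sin(586°) = 2 sin 293° cos 293° = -0.7193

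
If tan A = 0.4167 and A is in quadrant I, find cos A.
cos A = 0.9231 (using tan²A + 1 = sec²A)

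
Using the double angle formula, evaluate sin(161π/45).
sin(161π/45) = 2 sin 161π/90 cos 161π/90 = -0.9703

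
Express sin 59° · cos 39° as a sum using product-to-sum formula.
sin 59° cos 39° = (1/2)[sin(59°+39°) + sin(59°-39°)]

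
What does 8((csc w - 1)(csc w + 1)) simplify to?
8((csc w - 1)(csc w + 1)) = 8(cot²w) (using Diff. of squares)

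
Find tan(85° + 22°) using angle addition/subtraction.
tan(85° + 22°) = (tan 85° + tan 22°)/(1 - tan 85° tan 22°) = -3.271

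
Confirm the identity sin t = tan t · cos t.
RHS = (sin t/cos t) · cos t = sin t = LHS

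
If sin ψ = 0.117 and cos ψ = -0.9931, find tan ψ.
tan ψ = sin ψ / cos ψ = -0.1178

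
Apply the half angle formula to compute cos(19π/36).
cos(19π/36) = -√((1 + cos 19π/18)/2) = -0.08716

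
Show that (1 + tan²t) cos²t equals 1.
LHS = sec²t · cos²t = (1/cos²t) · cos²t = 1 = RHS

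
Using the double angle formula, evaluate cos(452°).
cos(452°) = cos²226° - sin²226° = -0.0349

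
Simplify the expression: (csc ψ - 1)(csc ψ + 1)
(csc ψ - 1)(csc ψ + 1) = cot²ψ (using Diff. of squares)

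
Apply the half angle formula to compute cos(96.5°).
cos(96.5°) = -√((1 + cos 193°)/2) = -0.1132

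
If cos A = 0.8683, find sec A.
sec A = 1/cos A = 1.152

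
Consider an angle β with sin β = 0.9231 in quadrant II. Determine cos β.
cos β = ±√(1 - sin²β) = -0.3846 (negative in QII)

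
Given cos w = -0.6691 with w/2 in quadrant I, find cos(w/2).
cos(w/2) = ±√((1 + cos w)/2); positive since w/2 ∈ QI, so cos(w/2) = 0.4068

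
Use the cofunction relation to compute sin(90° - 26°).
sin(90° - 26°) = cos(26°) = 0.8988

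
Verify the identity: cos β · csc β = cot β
LHS = cos β · (1/sin β) = cos β/sin β = cot β = RHS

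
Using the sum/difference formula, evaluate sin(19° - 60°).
sin(19° - 60°) = sin 19° cos 60° - cos 19° sin 60° = -0.6561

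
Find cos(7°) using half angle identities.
cos(7°) = √((1 + cos 14°)/2) = 0.9925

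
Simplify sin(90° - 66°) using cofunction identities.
sin(90° - 66°) = cos(66°)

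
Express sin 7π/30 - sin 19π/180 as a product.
sin 7π/30 - sin 19π/180 = 2 cos(61π/360) sin(23π/360)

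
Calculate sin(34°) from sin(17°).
sin(34°) = 2 sin 17° cos 17° = 0.5592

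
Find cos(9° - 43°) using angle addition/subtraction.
cos(9° - 43°) = cos 9° cos 43° + sin 9° sin 43° = 0.829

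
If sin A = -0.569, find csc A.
csc A = 1/sin A = -1.757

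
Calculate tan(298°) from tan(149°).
tan(298°) = 2 tan 149° / (1 - tan²149°) = -1.881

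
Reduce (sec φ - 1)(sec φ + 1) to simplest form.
(sec φ - 1)(sec φ + 1) = tan²φ (using Diff. of squares)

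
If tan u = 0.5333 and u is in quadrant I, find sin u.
sin u = 0.4706 (using tan²u + 1 = sec²u)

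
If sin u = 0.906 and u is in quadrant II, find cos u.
cos u = -0.4233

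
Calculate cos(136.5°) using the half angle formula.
cos(136.5°) = -√((1 + cos 273°)/2) = -0.7254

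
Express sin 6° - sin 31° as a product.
sin 6° - sin 31° = 2 cos(18.5°) sin(-12.5°)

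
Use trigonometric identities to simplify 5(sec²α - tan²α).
5(sec²α - tan²α) = 5 (using Pythagorean identity)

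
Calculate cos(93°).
cos(93°) = -0.05234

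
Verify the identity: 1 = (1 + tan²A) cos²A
RHS = sec²A · cos²A = (1/cos²A) · cos²A = 1 = LHS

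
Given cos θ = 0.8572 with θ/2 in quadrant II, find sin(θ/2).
sin(θ/2) = ±√((1 - cos θ)/2); positive since θ/2 ∈ QII, so sin(θ/2) = 0.2672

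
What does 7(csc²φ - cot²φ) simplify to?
7(csc²φ - cot²φ) = 7 (using Pythagorean identity)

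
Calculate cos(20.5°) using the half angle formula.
cos(20.5°) = √((1 + cos 41°)/2) = 0.9367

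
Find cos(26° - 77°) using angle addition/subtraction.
cos(26° - 77°) = cos 26° cos 77° + sin 26° sin 77° = 0.6293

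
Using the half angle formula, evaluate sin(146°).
sin(146°) = √((1 - cos 292°)/2) = 0.5592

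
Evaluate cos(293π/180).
cos(293π/180) = 0.3907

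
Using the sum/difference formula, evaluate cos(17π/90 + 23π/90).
cos(17π/90 + 23π/90) = cos 17π/90 cos 23π/90 - sin 17π/90 sin 23π/90 = 0.1736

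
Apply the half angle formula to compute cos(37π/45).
cos(37π/45) = -√((1 + cos 74π/45)/2) = -0.848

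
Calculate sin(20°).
sin(20°) = 0.342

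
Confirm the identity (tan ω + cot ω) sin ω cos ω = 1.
LHS = (sin ω/cos ω + cos ω/sin ω) sin ω cos ω = ((sin²ω + cos²ω)/(sin ω cos ω)) · sin ω cos ω = sin²ω + cos²ω = 1 = RHS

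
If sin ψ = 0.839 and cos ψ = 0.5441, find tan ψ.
tan ψ = sin ψ / cos ψ = 1.542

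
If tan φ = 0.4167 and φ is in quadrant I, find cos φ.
cos φ = 0.9231 (using tan²φ + 1 = sec²φ)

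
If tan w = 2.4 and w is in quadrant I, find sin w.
sin w = 0.9231 (using tan²w + 1 = sec²w)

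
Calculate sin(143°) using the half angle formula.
sin(143°) = √((1 - cos 286°)/2) = 0.6018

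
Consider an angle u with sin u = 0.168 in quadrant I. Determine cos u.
cos u = √(1 - sin²u) = 0.9858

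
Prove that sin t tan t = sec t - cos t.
RHS = 1/cos t - cos t = (1 - cos²t)/cos t = sin²t/cos t = sin t · (sin t/cos t) = sin t tan t = LHS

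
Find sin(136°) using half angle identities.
sin(136°) = √((1 - cos 272°)/2) = 0.6947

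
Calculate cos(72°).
cos(72°) = 0.309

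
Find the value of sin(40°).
sin(40°) = 0.6428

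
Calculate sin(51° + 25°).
sin(51° + 25°) = sin 51° cos 25° + cos 51° sin 25° = 0.9703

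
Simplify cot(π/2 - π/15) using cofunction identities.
cot(π/2 - π/15) = tan(π/15)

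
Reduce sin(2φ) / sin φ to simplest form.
sin(2φ) / sin φ = 2 cos φ (using Double angle)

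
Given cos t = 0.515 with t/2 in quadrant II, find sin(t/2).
sin(t/2) = ±√((1 - cos t)/2); positive since t/2 ∈ QII, so sin(t/2) = 0.4924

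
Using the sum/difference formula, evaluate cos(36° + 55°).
cos(36° + 55°) = cos 36° cos 55° - sin 36° sin 55° = -0.01745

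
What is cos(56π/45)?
cos(56π/45) = -0.7193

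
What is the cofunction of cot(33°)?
cot(33°) = tan(90° - 33°) = tan(57°)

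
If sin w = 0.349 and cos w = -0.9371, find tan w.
tan w = sin w / cos w = -0.3724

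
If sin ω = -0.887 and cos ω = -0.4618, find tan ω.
tan ω = sin ω / cos ω = 1.921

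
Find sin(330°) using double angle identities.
sin(330°) = 2 sin 165° cos 165° = -1/2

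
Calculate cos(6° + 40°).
cos(6° + 40°) = cos 6° cos 40° - sin 6° sin 40° = 0.6947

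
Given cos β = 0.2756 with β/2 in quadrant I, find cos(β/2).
cos(β/2) = ±√((1 + cos β)/2); positive since β/2 ∈ QI, so cos(β/2) = 0.7986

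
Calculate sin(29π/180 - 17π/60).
sin(29π/180 - 17π/60) = sin 29π/180 cos 17π/60 - cos 29π/180 sin 17π/60 = -0.3746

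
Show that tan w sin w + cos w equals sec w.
LHS = sin²w/cos w + cos w = (sin²w + cos²w)/cos w = 1/cos w = sec w = RHS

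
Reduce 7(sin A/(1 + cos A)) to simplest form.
7(sin A/(1 + cos A)) = 7(tan(A/2)) (using Half angle)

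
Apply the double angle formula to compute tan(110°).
tan(110°) = 2 tan 55° / (1 - tan²55°) = -2.747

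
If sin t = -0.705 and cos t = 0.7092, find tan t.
tan t = sin t / cos t = -0.9941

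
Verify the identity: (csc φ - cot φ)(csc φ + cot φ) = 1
LHS = csc²φ - cot²φ = (1 + cot²φ) - cot²φ = 1 = RHS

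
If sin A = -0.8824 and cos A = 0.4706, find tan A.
tan A = sin A / cos A = -1.875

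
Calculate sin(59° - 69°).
sin(59° - 69°) = sin 59° cos 69° - cos 59° sin 69° = -0.1736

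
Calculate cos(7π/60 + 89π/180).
cos(7π/60 + 89π/180) = cos 7π/60 cos 89π/180 - sin 7π/60 sin 89π/180 = -0.342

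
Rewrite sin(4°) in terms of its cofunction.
sin(4°) = cos(90° - 4°) = cos(86°)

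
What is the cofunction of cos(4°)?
cos(4°) = sin(90° - 4°) = sin(86°)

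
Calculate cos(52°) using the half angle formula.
cos(52°) = √((1 + cos 104°)/2) = 0.6157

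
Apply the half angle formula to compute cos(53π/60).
cos(53π/60) = -√((1 + cos 53π/30)/2) = -0.9336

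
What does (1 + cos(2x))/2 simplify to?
(1 + cos(2x))/2 = cos²x (using Power reduction)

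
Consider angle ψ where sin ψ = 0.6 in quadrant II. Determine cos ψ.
cos ψ = ±√(1 - sin²ψ) = -0.8 (negative in QII)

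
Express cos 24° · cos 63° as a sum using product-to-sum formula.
cos 24° cos 63° = (1/2)[cos(24°-63°) + cos(24°+63°)]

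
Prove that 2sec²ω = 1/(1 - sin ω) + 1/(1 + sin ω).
RHS = [(1 + sin ω) + (1 - sin ω)] / [(1 - sin ω)(1 + sin ω)] = 2/(1 - sin²ω) = 2/cos²ω = 2sec²ω = LHS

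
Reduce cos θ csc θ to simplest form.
cos θ csc θ = cot θ (using Reciprocal + quotient)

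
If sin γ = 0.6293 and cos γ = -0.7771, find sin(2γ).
sin(2γ) = 2 sin γ cos γ = -0.9781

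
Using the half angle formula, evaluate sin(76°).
sin(76°) = √((1 - cos 152°)/2) = 0.9703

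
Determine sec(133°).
sec(133°) = -1.466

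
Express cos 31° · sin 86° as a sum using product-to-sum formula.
cos 31° sin 86° = (1/2)[sin(31°+86°) - sin(31°-86°)]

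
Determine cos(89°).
cos(89°) = 0.01745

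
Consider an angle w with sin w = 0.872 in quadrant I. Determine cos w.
cos w = √(1 - sin²w) = 0.4895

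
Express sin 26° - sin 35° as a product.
sin 26° - sin 35° = 2 cos(30.5°) sin(-4.5°)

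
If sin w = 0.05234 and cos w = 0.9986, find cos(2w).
cos(2w) = cos²w - sin²w = 0.9945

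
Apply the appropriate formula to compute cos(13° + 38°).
cos(13° + 38°) = cos 13° cos 38° - sin 13° sin 38° = 0.6293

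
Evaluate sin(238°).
sin(238°) = -0.848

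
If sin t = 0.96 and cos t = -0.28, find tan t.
tan t = sin t / cos t = -3.429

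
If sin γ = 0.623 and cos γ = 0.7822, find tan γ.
tan γ = sin γ / cos γ = 0.7965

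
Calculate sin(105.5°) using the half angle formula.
sin(105.5°) = √((1 - cos 211°)/2) = 0.9636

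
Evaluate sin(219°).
sin(219°) = -0.6293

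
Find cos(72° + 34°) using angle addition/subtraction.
cos(72° + 34°) = cos 72° cos 34° - sin 72° sin 34° = -0.2756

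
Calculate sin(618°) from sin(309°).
sin(618°) = 2 sin 309° cos 309° = -0.9781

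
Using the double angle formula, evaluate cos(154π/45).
cos(154π/45) = 1 - 2sin²77π/45 = -0.2419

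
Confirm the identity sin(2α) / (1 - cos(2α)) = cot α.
LHS = 2 sin α cos α / (2sin²α) = cos α/sin α = cot α = RHS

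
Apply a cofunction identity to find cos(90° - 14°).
cos(90° - 14°) = sin(14°) = 0.2419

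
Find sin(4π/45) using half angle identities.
sin(4π/45) = √((1 - cos 8π/45)/2) = 0.2756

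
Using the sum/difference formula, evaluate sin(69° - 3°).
sin(69° - 3°) = sin 69° cos 3° - cos 69° sin 3° = 0.9135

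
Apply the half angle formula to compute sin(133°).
sin(133°) = √((1 - cos 266°)/2) = 0.7314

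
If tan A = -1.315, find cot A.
cot A = 1/tan A = -0.7605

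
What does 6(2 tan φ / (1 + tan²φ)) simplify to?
6(2 tan φ / (1 + tan²φ)) = 6(sin(2φ)) (using Double angle)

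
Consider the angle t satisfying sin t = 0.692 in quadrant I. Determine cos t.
cos t = √(1 - sin²t) = 0.7219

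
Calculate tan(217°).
tan(217°) = 0.7536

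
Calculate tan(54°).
tan(54°) = 1.376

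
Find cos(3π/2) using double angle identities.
cos(3π/2) = cos²3π/4 - sin²3π/4 = 0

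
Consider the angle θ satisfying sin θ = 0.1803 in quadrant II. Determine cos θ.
cos θ = ±√(1 - sin²θ) = -0.9836 (negative in QII)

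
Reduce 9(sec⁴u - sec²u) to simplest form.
9(sec⁴u - sec²u) = 9(tan⁴u + tan²u) (using Pythagorean)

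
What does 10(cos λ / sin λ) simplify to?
10(cos λ / sin λ) = 10(cot λ) (using Quotient identity)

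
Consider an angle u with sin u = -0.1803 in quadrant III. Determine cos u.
cos u = ±√(1 - sin²u) = -0.9836 (negative in QIII)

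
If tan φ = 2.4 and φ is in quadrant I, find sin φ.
sin φ = 0.9231 (using tan²φ + 1 = sec²φ)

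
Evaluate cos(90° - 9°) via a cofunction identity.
cos(90° - 9°) = sin(9°) = 0.1564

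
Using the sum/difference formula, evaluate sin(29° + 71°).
sin(29° + 71°) = sin 29° cos 71° + cos 29° sin 71° = 0.9848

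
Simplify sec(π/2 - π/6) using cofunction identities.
sec(π/2 - π/6) = csc(π/6)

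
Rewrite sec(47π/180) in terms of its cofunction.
sec(47π/180) = csc(π/2 - 47π/180) = csc(43π/180)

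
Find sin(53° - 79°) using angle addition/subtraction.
sin(53° - 79°) = sin 53° cos 79° - cos 53° sin 79° = -0.4384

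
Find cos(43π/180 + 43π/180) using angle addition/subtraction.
cos(43π/180 + 43π/180) = cos 43π/180 cos 43π/180 - sin 43π/180 sin 43π/180 = 0.06976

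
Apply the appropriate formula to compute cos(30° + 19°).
cos(30° + 19°) = cos 30° cos 19° - sin 30° sin 19° = 0.6561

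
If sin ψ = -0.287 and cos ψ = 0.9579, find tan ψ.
tan ψ = sin ψ / cos ψ = -0.2996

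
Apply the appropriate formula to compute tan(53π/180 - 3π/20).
tan(53π/180 - 3π/20) = (tan 53π/180 - tan 3π/20)/(1 + tan 53π/180 tan 3π/20) = 0.4877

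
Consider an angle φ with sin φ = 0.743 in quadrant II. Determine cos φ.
cos φ = ±√(1 - sin²φ) = -0.6693 (negative in QII)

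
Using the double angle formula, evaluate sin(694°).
sin(694°) = 2 sin 347° cos 347° = -0.4384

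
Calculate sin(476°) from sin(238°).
sin(476°) = 2 sin 238° cos 238° = 0.8988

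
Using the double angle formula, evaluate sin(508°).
sin(508°) = 2 sin 254° cos 254° = 0.5299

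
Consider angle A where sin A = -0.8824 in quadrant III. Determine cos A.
cos A = ±√(1 - sin²A) = -0.4705 (negative in QIII)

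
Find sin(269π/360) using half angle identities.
sin(269π/360) = √((1 - cos 269π/180)/2) = 0.7133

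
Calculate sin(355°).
sin(355°) = -0.08716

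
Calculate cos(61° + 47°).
cos(61° + 47°) = cos 61° cos 47° - sin 61° sin 47° = -0.309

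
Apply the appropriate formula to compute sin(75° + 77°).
sin(75° + 77°) = sin 75° cos 77° + cos 75° sin 77° = 0.4695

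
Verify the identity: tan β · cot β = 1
LHS = (sin β/cos β) · (cos β/sin β) = 1 = RHS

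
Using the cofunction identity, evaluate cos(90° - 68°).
cos(90° - 68°) = sin(68°) = 0.9272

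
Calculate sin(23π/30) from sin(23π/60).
sin(23π/30) = 2 sin 23π/60 cos 23π/60 = 0.6691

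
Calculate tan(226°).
tan(226°) = 1.036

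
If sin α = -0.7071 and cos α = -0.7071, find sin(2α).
sin(2α) = 2 sin α cos α = 1.0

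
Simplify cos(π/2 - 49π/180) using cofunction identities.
cos(π/2 - 49π/180) = sin(49π/180)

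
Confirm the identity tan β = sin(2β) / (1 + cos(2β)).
RHS = 2 sin β cos β / (2cos²β) = sin β/cos β = tan β = LHS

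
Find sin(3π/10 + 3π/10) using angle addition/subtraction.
sin(3π/10 + 3π/10) = sin 3π/10 cos 3π/10 + cos 3π/10 sin 3π/10 = 0.9511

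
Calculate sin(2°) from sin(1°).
sin(2°) = 2 sin 1° cos 1° = 0.0349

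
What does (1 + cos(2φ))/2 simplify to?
(1 + cos(2φ))/2 = cos²φ (using Power reduction)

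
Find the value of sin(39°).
sin(39°) = 0.6293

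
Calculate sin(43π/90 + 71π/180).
sin(43π/90 + 71π/180) = sin 43π/90 cos 71π/180 + cos 43π/90 sin 71π/180 = 0.3907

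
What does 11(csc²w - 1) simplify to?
11(csc²w - 1) = 11(cot²w) (using Pythagorean identity)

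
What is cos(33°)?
cos(33°) = 0.8387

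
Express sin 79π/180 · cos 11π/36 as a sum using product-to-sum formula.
sin 79π/180 cos 11π/36 = (1/2)[sin(79π/180+11π/36) + sin(79π/180-11π/36)]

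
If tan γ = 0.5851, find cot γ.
cot γ = 1/tan γ = 1.709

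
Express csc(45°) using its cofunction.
csc(45°) = sec(90° - 45°) = sec(45°)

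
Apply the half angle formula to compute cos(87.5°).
cos(87.5°) = √((1 + cos 175°)/2) = 0.04362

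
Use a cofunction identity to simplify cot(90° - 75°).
cot(90° - 75°) = tan(75°)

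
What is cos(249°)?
cos(249°) = -0.3584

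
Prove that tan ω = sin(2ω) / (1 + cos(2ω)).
RHS = 2 sin ω cos ω / (2cos²ω) = sin ω/cos ω = tan ω = LHS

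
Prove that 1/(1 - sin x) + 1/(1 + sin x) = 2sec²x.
LHS = [(1 + sin x) + (1 - sin x)] / [(1 - sin x)(1 + sin x)] = 2/(1 - sin²x) = 2/cos²x = 2sec²x = RHS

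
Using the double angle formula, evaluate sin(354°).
sin(354°) = 2 sin 177° cos 177° = -0.1045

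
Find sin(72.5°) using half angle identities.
sin(72.5°) = √((1 - cos 145°)/2) = 0.9537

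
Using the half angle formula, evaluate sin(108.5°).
sin(108.5°) = √((1 - cos 217°)/2) = 0.9483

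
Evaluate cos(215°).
cos(215°) = -0.8192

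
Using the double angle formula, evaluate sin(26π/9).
sin(26π/9) = 2 sin 13π/9 cos 13π/9 = 0.342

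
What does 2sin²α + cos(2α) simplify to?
2sin²α + cos(2α) = 1 (using Double angle)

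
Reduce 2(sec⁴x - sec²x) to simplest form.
2(sec⁴x - sec²x) = 2(tan⁴x + tan²x) (using Pythagorean)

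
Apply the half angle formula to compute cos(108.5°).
cos(108.5°) = -√((1 + cos 217°)/2) = -0.3173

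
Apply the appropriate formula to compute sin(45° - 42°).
sin(45° - 42°) = sin 45° cos 42° - cos 45° sin 42° = 0.05234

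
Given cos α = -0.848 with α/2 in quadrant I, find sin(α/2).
sin(α/2) = ±√((1 - cos α)/2); positive since α/2 ∈ QI, so sin(α/2) = 0.9612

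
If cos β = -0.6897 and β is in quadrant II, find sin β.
sin β = 0.7241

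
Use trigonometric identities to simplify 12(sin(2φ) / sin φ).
12(sin(2φ) / sin φ) = 12(2 cos φ) (using Double angle)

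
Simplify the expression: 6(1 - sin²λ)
6(1 - sin²λ) = 6(cos²λ) (using Pythagorean identity)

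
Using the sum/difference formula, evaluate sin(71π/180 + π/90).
sin(71π/180 + π/90) = sin 71π/180 cos π/90 + cos 71π/180 sin π/90 = 0.9563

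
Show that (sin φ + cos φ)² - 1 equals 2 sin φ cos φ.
LHS = sin²φ + 2 sin φ cos φ + cos²φ - 1 = (sin²φ + cos²φ) + 2 sin φ cos φ - 1 = 1 + 2 sin φ cos φ - 1 = 2 sin φ cos φ = RHS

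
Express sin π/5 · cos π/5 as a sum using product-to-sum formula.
sin π/5 cos π/5 = (1/2)[sin(π/5+π/5) + sin(π/5-π/5)]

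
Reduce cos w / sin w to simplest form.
cos w / sin w = cot w (using Quotient identity)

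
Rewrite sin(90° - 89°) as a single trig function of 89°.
sin(90° - 89°) = cos(89°)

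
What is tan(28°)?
tan(28°) = 0.5317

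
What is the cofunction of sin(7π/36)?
sin(7π/36) = cos(π/2 - 7π/36) = cos(11π/36)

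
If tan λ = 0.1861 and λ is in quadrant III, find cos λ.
cos λ = -0.9831 (using tan²λ + 1 = sec²λ)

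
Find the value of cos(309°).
cos(309°) = 0.6293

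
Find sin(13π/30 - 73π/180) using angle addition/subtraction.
sin(13π/30 - 73π/180) = sin 13π/30 cos 73π/180 - cos 13π/30 sin 73π/180 = 0.08716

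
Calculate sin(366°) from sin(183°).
sin(366°) = 2 sin 183° cos 183° = 0.1045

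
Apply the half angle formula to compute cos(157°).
cos(157°) = -√((1 + cos 314°)/2) = -0.9205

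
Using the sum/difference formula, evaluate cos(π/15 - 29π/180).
cos(π/15 - 29π/180) = cos π/15 cos 29π/180 + sin π/15 sin 29π/180 = 0.9563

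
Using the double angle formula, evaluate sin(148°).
sin(148°) = 2 sin 74° cos 74° = 0.5299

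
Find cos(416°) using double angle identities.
cos(416°) = cos²208° - sin²208° = 0.5592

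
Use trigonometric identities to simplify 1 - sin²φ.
1 - sin²φ = cos²φ (using Pythagorean identity)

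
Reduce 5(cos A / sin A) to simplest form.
5(cos A / sin A) = 5(cot A) (using Quotient identity)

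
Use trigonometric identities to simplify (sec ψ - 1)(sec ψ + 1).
(sec ψ - 1)(sec ψ + 1) = tan²ψ (using Diff. of squares)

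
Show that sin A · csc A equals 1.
LHS = sin A · (1/sin A) = 1 = RHS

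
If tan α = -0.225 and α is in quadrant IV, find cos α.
cos α = 0.9756 (using tan²α + 1 = sec²α)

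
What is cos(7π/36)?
cos(7π/36) = 0.8192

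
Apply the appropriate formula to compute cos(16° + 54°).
cos(16° + 54°) = cos 16° cos 54° - sin 16° sin 54° = 0.342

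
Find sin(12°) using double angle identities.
sin(12°) = 2 sin 6° cos 6° = 0.2079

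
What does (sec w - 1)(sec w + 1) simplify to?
(sec w - 1)(sec w + 1) = tan²w (using Diff. of squares)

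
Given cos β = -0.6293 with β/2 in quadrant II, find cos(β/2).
cos(β/2) = ±√((1 + cos β)/2); negative since β/2 ∈ QII, so cos(β/2) = -0.4305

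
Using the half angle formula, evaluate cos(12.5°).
cos(12.5°) = √((1 + cos 25°)/2) = 0.9763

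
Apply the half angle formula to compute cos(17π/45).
cos(17π/45) = √((1 + cos 34π/45)/2) = 0.3746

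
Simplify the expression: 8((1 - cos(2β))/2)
8((1 - cos(2β))/2) = 8(sin²β) (using Power reduction)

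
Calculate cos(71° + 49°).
cos(71° + 49°) = cos 71° cos 49° - sin 71° sin 49° = -1/2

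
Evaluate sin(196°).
sin(196°) = -0.2756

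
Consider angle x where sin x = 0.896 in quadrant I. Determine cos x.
cos x = √(1 - sin²x) = 0.4441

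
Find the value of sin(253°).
sin(253°) = -0.9563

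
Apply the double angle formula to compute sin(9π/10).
sin(9π/10) = 2 sin 9π/20 cos 9π/20 = 0.309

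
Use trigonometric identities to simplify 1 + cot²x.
1 + cot²x = csc²x (using Pythagorean identity)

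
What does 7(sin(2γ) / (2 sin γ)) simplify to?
7(sin(2γ) / (2 sin γ)) = 7(cos γ) (using Double angle)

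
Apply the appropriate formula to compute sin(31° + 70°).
sin(31° + 70°) = sin 31° cos 70° + cos 31° sin 70° = 0.9816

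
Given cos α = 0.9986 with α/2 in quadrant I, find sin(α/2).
sin(α/2) = ±√((1 - cos α)/2); positive since α/2 ∈ QI, so sin(α/2) = 0.02646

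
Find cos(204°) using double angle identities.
cos(204°) = cos²102° - sin²102° = -0.9135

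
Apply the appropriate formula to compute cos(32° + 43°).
cos(32° + 43°) = cos 32° cos 43° - sin 32° sin 43° = (√6-√2)/4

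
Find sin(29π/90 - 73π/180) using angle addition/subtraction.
sin(29π/90 - 73π/180) = sin 29π/90 cos 73π/180 - cos 29π/90 sin 73π/180 = -(√6-√2)/4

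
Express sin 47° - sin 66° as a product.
sin 47° - sin 66° = 2 cos(56.5°) sin(-9.5°)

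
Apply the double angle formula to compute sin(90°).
sin(90°) = 2 sin 45° cos 45° = 1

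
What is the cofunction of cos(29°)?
cos(29°) = sin(90° - 29°) = sin(61°)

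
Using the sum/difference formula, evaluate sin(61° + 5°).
sin(61° + 5°) = sin 61° cos 5° + cos 61° sin 5° = 0.9135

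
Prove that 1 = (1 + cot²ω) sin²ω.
RHS = csc²ω · sin²ω = (1/sin²ω) · sin²ω = 1 = LHS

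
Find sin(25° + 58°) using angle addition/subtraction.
sin(25° + 58°) = sin 25° cos 58° + cos 25° sin 58° = 0.9925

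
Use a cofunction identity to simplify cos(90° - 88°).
cos(90° - 88°) = sin(88°)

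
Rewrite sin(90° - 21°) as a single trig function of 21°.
sin(90° - 21°) = cos(21°)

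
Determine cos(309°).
cos(309°) = 0.6293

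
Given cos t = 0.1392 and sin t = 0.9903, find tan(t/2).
tan(t/2) = sin t / (1 + cos t) = 0.8693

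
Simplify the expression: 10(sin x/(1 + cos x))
10(sin x/(1 + cos x)) = 10(tan(x/2)) (using Half angle)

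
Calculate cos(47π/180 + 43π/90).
cos(47π/180 + 43π/90) = cos 47π/180 cos 43π/90 - sin 47π/180 sin 43π/90 = -0.682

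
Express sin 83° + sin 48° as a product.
sin 83° + sin 48° = 2 sin(65.5°) cos(17.5°)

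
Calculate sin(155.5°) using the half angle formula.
sin(155.5°) = √((1 - cos 311°)/2) = 0.4147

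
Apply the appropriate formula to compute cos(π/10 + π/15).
cos(π/10 + π/15) = cos π/10 cos π/15 - sin π/10 sin π/15 = √3/2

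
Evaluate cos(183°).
cos(183°) = -0.9986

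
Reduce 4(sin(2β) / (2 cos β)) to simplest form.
4(sin(2β) / (2 cos β)) = 4(sin β) (using Double angle)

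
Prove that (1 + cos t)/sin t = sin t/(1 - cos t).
RHS = sin t(1 + cos t) / ((1 - cos t)(1 + cos t)) = sin t(1 + cos t) / (1 - cos²t) = sin t(1 + cos t) / sin²t = (1 + cos t)/sin t = LHS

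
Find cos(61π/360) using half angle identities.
cos(61π/360) = √((1 + cos 61π/180)/2) = 0.8616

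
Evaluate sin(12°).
sin(12°) = 0.2079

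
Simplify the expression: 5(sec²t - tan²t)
5(sec²t - tan²t) = 5 (using Pythagorean identity)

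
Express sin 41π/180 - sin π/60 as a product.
sin 41π/180 - sin π/60 = 2 cos(11π/90) sin(19π/180)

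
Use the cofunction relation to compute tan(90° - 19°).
tan(90° - 19°) = cot(19°) = 2.904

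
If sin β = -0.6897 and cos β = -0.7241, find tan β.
tan β = sin β / cos β = 0.9525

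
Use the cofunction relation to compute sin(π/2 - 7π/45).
sin(π/2 - 7π/45) = cos(7π/45) = 0.8829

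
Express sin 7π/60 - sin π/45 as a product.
sin 7π/60 - sin π/45 = 2 cos(5π/72) sin(17π/360)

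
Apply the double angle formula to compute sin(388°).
sin(388°) = 2 sin 194° cos 194° = 0.4695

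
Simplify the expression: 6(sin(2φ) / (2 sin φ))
6(sin(2φ) / (2 sin φ)) = 6(cos φ) (using Double angle)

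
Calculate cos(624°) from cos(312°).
cos(624°) = cos²312° - sin²312° = -0.1045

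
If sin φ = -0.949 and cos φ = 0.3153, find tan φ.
tan φ = sin φ / cos φ = -3.01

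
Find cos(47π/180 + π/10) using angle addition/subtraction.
cos(47π/180 + π/10) = cos 47π/180 cos π/10 - sin 47π/180 sin π/10 = 0.4226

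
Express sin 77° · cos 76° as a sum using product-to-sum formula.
sin 77° cos 76° = (1/2)[sin(77°+76°) + sin(77°-76°)]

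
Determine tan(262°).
tan(262°) = 7.115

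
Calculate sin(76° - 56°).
sin(76° - 56°) = sin 76° cos 56° - cos 76° sin 56° = 0.342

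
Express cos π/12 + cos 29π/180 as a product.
cos π/12 + cos 29π/180 = 2 cos(11π/90) cos(-7π/180)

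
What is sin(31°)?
sin(31°) = 0.515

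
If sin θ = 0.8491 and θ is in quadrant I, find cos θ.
cos θ = 0.5282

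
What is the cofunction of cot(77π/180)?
cot(77π/180) = tan(π/2 - 77π/180) = tan(13π/180)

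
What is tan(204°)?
tan(204°) = 0.4452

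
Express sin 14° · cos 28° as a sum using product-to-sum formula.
sin 14° cos 28° = (1/2)[sin(14°+28°) + sin(14°-28°)]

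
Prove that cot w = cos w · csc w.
RHS = cos w · (1/sin w) = cos w/sin w = cot w = LHS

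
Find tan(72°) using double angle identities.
tan(72°) = 2 tan 36° / (1 - tan²36°) = 3.078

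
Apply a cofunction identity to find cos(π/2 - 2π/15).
cos(π/2 - 2π/15) = sin(2π/15) = 0.4067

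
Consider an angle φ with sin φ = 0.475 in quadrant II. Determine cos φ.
cos φ = ±√(1 - sin²φ) = -0.88 (negative in QII)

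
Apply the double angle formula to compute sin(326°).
sin(326°) = 2 sin 163° cos 163° = -0.5592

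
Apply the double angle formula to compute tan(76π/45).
tan(76π/45) = 2 tan 38π/45 / (1 - tan²38π/45) = -1.483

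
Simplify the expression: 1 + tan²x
1 + tan²x = sec²x (using Pythagorean identity)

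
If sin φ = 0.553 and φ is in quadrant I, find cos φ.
cos φ = 0.8332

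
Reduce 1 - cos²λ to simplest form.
1 - cos²λ = sin²λ (using Pythagorean identity)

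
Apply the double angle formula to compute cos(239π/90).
cos(239π/90) = cos²239π/180 - sin²239π/180 = -0.4695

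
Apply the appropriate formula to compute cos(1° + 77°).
cos(1° + 77°) = cos 1° cos 77° - sin 1° sin 77° = 0.2079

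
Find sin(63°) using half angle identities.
sin(63°) = √((1 - cos 126°)/2) = 0.891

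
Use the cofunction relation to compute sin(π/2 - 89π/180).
sin(π/2 - 89π/180) = cos(89π/180) = 0.01745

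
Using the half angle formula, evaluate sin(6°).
sin(6°) = √((1 - cos 12°)/2) = 0.1045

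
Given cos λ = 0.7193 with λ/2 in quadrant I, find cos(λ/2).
cos(λ/2) = ±√((1 + cos λ)/2); positive since λ/2 ∈ QI, so cos(λ/2) = 0.9272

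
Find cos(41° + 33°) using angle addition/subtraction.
cos(41° + 33°) = cos 41° cos 33° - sin 41° sin 33° = 0.2756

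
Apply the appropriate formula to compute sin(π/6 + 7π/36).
sin(π/6 + 7π/36) = sin π/6 cos 7π/36 + cos π/6 sin 7π/36 = 0.9063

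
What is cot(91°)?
cot(91°) = -0.01746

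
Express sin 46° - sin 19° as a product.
sin 46° - sin 19° = 2 cos(32.5°) sin(13.5°)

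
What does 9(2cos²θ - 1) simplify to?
9(2cos²θ - 1) = 9(cos(2θ)) (using Double angle)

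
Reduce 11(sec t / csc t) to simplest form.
11(sec t / csc t) = 11(tan t) (using Reciprocal identities)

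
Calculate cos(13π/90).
cos(13π/90) = 0.8988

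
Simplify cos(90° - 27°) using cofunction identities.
cos(90° - 27°) = sin(27°)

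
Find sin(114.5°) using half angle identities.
sin(114.5°) = √((1 - cos 229°)/2) = 0.91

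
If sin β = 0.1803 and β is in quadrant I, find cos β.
cos β = 0.9836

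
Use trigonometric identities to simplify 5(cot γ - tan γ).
5(cot γ - tan γ) = 5(2 cot(2γ)) (using Double angle)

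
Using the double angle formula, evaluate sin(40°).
sin(40°) = 2 sin 20° cos 20° = 0.6428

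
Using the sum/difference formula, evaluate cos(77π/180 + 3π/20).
cos(77π/180 + 3π/20) = cos 77π/180 cos 3π/20 - sin 77π/180 sin 3π/20 = -0.2419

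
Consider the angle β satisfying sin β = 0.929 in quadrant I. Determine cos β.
cos β = √(1 - sin²β) = 0.3701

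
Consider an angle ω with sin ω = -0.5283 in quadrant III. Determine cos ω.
cos ω = ±√(1 - sin²ω) = -0.8491 (negative in QIII)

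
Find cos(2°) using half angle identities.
cos(2°) = √((1 + cos 4°)/2) = 0.9994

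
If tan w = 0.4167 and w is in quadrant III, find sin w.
sin w = -0.3846 (using tan²w + 1 = sec²w)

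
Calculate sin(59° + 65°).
sin(59° + 65°) = sin 59° cos 65° + cos 59° sin 65° = 0.829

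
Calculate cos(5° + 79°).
cos(5° + 79°) = cos 5° cos 79° - sin 5° sin 79° = 0.1045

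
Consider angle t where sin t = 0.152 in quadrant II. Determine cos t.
cos t = ±√(1 - sin²t) = -0.9884 (negative in QII)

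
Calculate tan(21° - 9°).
tan(21° - 9°) = (tan 21° - tan 9°)/(1 + tan 21° tan 9°) = 0.2126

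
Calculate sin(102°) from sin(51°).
sin(102°) = 2 sin 51° cos 51° = 0.9781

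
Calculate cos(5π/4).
cos(5π/4) = -√2/2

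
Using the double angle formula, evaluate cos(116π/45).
cos(116π/45) = cos²58π/45 - sin²58π/45 = -0.2419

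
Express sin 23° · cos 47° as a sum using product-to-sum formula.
sin 23° cos 47° = (1/2)[sin(23°+47°) + sin(23°-47°)]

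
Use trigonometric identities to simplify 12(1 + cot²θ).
12(1 + cot²θ) = 12(csc²θ) (using Pythagorean identity)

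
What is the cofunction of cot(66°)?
cot(66°) = tan(90° - 66°) = tan(24°)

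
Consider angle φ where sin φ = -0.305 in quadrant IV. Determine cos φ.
cos φ = √(1 - sin²φ) = 0.9524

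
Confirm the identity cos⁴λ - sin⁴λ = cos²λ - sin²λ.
LHS = (cos²λ - sin²λ)(cos²λ + sin²λ) = (cos²λ - sin²λ) · 1 = cos²λ - sin²λ = RHS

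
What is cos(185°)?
cos(185°) = -0.9962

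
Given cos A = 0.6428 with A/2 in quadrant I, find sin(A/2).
sin(A/2) = ±√((1 - cos A)/2); positive since A/2 ∈ QI, so sin(A/2) = 0.4226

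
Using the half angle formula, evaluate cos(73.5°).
cos(73.5°) = √((1 + cos 147°)/2) = 0.284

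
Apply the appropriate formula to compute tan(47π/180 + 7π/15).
tan(47π/180 + 7π/15) = (tan 47π/180 + tan 7π/15)/(1 - tan 47π/180 tan 7π/15) = -1.15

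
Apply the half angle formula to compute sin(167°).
sin(167°) = √((1 - cos 334°)/2) = 0.225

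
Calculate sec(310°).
sec(310°) = 1.556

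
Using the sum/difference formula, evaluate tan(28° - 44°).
tan(28° - 44°) = (tan 28° - tan 44°)/(1 + tan 28° tan 44°) = -0.2867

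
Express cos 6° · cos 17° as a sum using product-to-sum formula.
cos 6° cos 17° = (1/2)[cos(6°-17°) + cos(6°+17°)]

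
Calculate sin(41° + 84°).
sin(41° + 84°) = sin 41° cos 84° + cos 41° sin 84° = 0.8192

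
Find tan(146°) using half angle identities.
tan(146°) = sin 292° / (1 + cos 292°) = -0.6745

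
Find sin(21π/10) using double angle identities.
sin(21π/10) = 2 sin 21π/20 cos 21π/20 = 0.309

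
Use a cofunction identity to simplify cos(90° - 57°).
cos(90° - 57°) = sin(57°)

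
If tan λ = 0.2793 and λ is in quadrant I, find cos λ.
cos λ = 0.9631 (using tan²λ + 1 = sec²λ)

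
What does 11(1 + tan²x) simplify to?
11(1 + tan²x) = 11(sec²x) (using Pythagorean identity)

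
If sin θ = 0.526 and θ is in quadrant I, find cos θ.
cos θ = 0.8505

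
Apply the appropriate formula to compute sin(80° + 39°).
sin(80° + 39°) = sin 80° cos 39° + cos 80° sin 39° = 0.8746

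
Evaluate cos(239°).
cos(239°) = -0.515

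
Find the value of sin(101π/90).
sin(101π/90) = -0.3746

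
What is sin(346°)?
sin(346°) = -0.2419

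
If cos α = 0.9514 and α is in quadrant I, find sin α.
sin α = 0.308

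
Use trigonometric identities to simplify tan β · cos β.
tan β · cos β = sin β (using Quotient identity)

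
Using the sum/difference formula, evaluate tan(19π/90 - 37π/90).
tan(19π/90 - 37π/90) = (tan 19π/90 - tan 37π/90)/(1 + tan 19π/90 tan 37π/90) = -0.7265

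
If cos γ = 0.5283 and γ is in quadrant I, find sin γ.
sin γ = 0.8491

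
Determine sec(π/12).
sec(π/12) = 1.035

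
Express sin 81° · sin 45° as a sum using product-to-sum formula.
sin 81° sin 45° = (1/2)[cos(81°-45°) - cos(81°+45°)]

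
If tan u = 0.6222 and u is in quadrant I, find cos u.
cos u = 0.8491 (using tan²u + 1 = sec²u)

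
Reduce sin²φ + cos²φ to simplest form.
sin²φ + cos²φ = 1 (using Pythagorean identity)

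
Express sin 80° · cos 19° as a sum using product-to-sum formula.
sin 80° cos 19° = (1/2)[sin(80°+19°) + sin(80°-19°)]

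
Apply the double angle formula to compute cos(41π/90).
cos(41π/90) = cos²41π/180 - sin²41π/180 = 0.1392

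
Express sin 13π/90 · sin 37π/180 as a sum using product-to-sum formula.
sin 13π/90 sin 37π/180 = (1/2)[cos(13π/90-37π/180) - cos(13π/90+37π/180)]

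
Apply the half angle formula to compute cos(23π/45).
cos(23π/45) = -√((1 + cos 46π/45)/2) = -0.0349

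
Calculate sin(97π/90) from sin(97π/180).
sin(97π/90) = 2 sin 97π/180 cos 97π/180 = -0.2419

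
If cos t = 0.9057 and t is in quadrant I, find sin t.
sin t = 0.4239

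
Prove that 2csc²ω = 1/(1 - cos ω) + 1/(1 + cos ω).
RHS = [(1 + cos ω) + (1 - cos ω)] / [(1 - cos ω)(1 + cos ω)] = 2/(1 - cos²ω) = 2/sin²ω = 2csc²ω = LHS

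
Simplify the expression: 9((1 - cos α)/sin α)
9((1 - cos α)/sin α) = 9(tan(α/2)) (using Half angle)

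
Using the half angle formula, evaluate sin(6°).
sin(6°) = √((1 - cos 12°)/2) = 0.1045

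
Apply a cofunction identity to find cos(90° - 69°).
cos(90° - 69°) = sin(69°) = 0.9336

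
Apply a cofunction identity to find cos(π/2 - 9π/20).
cos(π/2 - 9π/20) = sin(9π/20) = 0.9877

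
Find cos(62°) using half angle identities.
cos(62°) = √((1 + cos 124°)/2) = 0.4695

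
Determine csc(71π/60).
csc(71π/60) = -1.836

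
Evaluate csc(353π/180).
csc(353π/180) = -8.206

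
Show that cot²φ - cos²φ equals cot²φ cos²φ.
LHS = cos²φ/sin²φ - cos²φ = cos²φ(1/sin²φ - 1) = cos²φ · (1 - sin²φ)/sin²φ = cos²φ · cos²φ/sin²φ = cos²φ · cot²φ = RHS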